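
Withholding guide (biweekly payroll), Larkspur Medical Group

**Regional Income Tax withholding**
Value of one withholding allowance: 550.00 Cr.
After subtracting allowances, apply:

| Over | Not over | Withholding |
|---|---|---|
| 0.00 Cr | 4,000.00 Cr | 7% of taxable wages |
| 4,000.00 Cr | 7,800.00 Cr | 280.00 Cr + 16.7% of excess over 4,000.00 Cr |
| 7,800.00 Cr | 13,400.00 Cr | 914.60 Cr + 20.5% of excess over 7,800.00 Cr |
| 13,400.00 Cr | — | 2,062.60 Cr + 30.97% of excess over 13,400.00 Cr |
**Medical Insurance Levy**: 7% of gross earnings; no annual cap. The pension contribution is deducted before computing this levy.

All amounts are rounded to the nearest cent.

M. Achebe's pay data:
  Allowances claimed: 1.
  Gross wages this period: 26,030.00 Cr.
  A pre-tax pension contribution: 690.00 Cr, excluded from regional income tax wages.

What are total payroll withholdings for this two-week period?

7,363.88 Cr

Regional Income Tax: taxable = 26,030.00 Cr − 690.00 Cr − 1×550.00 Cr = 24,790.00 Cr
  2,062.60 Cr + 30.97% × (24,790.00 Cr − 13,400.00 Cr) = 2,062.60 Cr + 30.97% × 11,390.00 Cr = 5,590.08 Cr
Medical Insurance Levy: 7% × 25,340.00 Cr = 1,773.80 Cr
Total: 5,590.08 Cr + 1,773.80 Cr = 7,363.88 Cr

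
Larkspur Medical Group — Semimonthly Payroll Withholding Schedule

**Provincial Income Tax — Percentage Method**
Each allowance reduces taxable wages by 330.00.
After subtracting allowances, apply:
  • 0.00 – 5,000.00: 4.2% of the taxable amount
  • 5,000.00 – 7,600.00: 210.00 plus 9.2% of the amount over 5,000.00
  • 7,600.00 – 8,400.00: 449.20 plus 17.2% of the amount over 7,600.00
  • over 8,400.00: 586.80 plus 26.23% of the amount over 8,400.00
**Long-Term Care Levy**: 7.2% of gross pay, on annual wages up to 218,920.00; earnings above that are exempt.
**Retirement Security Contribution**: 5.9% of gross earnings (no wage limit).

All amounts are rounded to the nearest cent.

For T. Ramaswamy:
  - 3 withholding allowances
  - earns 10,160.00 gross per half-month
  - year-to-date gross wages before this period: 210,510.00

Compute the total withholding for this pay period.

Provincial Income Tax: taxable = 10,160.00 − 3×330.00 = 9,170.00
  586.80 + 26.23% × (9,170.00 − 8,400.00) = 586.80 + 26.23% × 770.00 = 788.77
Long-Term Care Levy: cap 218,920.00 − YTD 210,510.00 = 8,410.00 subject; 7.2% × 8,410.00 = 605.52
Retirement Security Contribution: 5.9% × 10,160.00 = 599.44
Total: 788.77 + 605.52 + 599.44 = 1,993.73

1,993.73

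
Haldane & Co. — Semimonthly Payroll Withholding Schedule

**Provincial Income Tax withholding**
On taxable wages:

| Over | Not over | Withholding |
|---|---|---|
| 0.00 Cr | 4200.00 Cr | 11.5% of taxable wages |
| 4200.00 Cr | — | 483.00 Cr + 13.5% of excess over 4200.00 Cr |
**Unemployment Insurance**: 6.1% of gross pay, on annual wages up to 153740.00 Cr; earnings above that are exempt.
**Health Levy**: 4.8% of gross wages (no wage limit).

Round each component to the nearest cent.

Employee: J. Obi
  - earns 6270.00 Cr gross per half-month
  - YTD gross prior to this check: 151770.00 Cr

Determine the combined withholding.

1183.58 Cr

Provincial Income Tax: taxable = 6270.00 Cr
  483.00 Cr + 13.5% × (6270.00 Cr − 4200.00 Cr) = 483.00 Cr + 13.5% × 2070.00 Cr = 762.45 Cr
Unemployment Insurance: cap 153740.00 Cr − YTD 151770.00 Cr = 1970.00 Cr subject; 6.1% × 1970.00 Cr = 120.17 Cr
Health Levy: 4.8% × 6270.00 Cr = 300.96 Cr
Total: 762.45 Cr + 120.17 Cr + 300.96 Cr = 1183.58 Cr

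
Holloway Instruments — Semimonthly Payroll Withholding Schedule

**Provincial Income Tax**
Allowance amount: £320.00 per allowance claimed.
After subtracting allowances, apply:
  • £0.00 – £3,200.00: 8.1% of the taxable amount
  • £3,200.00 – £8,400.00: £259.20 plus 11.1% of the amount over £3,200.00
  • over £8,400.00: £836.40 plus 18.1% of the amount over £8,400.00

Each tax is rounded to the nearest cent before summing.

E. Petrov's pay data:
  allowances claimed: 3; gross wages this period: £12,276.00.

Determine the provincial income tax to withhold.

Provincial Income Tax: taxable = £12,276.00 − 3×£320.00 = £11,316.00
  £836.40 + 18.1% × (£11,316.00 − £8,400.00) = £836.40 + 18.1% × £2,916.00 = £1,364.20

£1,364.20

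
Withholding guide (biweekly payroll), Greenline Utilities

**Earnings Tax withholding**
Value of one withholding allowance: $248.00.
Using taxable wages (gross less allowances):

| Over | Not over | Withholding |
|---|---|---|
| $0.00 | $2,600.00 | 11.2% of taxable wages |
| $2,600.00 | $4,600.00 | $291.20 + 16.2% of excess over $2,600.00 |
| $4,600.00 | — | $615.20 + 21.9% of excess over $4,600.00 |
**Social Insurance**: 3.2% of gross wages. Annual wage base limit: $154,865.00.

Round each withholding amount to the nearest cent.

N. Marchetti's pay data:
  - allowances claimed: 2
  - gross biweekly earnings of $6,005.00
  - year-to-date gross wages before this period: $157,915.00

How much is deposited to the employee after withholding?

Earnings Tax: taxable = $6,005.00 − 2×$248.00 = $5,509.00
  $615.20 + 21.9% × ($5,509.00 − $4,600.00) = $615.20 + 21.9% × $909.00 = $814.27
Social Insurance: YTD $157,915.00 ≥ cap $154,865.00 → $0.00
Total withheld: $814.27 + $0.00 = $814.27
Net pay: $6,005.00 − $814.27 = $5,190.73

$5,190.73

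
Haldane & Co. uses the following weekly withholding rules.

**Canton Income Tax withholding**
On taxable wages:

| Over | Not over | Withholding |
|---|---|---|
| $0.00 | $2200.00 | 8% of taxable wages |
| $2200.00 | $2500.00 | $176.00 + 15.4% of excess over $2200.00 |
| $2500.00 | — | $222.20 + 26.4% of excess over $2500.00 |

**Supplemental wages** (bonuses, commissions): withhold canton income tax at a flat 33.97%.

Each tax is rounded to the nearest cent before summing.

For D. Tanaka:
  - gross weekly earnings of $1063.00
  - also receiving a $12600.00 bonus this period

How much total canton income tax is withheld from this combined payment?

$4365.26

Canton Income Tax: taxable = $1063.00
  8% × $1063.00 = $85.04
Supplemental (33.97% flat on bonus): 33.97% × $12600.00 = $4280.22
Total canton income tax: $85.04 + $4280.22 = $4365.26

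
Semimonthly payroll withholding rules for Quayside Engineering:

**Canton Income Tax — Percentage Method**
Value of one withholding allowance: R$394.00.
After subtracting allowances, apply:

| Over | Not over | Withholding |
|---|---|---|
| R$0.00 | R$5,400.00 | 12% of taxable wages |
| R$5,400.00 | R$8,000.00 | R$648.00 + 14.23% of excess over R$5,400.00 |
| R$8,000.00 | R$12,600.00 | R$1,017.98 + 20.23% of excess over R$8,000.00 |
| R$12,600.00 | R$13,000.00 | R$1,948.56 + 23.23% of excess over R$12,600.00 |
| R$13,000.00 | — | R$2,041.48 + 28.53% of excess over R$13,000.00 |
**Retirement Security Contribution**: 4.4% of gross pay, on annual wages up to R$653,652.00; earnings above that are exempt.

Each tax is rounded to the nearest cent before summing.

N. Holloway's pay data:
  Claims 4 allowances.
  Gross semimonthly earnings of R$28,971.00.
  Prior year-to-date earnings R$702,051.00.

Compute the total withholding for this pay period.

Canton Income Tax: taxable = R$28,971.00 − 4×R$394.00 = R$27,395.00
  R$2,041.48 + 28.53% × (R$27,395.00 − R$13,000.00) = R$2,041.48 + 28.53% × R$14,395.00 = R$6,148.37
Retirement Security Contribution: YTD R$702,051.00 ≥ cap R$653,652.00 → R$0.00
Total: R$6,148.37 + R$0.00 = R$6,148.37

R$6,148.37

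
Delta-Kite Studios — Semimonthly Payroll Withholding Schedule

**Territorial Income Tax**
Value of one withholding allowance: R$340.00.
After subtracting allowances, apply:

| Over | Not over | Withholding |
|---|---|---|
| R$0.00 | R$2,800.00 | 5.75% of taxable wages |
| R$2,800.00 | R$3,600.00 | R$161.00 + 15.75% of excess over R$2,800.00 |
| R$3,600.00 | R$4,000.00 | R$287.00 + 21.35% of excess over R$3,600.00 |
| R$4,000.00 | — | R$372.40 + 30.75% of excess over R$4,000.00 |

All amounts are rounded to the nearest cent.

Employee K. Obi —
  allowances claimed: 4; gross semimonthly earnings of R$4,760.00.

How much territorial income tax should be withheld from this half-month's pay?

Territorial Income Tax: taxable = R$4,760.00 − 4×R$340.00 = R$3,400.00
  R$161.00 + 15.75% × (R$3,400.00 − R$2,800.00) = R$161.00 + 15.75% × R$600.00 = R$255.50

R$255.50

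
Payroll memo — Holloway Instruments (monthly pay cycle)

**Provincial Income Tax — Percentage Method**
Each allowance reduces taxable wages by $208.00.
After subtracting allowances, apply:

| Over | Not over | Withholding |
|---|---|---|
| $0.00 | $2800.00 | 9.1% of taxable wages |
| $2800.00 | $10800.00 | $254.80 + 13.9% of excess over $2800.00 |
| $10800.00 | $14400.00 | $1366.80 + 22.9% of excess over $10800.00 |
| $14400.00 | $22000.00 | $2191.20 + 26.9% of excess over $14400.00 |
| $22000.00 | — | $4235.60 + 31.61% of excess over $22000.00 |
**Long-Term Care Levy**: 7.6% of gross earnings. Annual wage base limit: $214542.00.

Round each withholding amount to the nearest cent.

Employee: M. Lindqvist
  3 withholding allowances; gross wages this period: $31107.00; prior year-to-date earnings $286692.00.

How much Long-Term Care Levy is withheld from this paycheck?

Long-Term Care Levy: YTD $286692.00 ≥ cap $214542.00 → $0.00

$0.00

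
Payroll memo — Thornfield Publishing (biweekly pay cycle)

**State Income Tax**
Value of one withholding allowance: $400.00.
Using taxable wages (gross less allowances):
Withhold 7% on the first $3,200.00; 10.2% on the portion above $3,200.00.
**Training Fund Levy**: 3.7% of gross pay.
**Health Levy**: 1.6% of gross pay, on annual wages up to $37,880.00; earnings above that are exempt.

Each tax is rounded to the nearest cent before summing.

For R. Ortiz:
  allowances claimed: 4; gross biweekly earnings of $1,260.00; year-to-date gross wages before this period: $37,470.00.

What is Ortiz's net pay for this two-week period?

$1,206.82

State Income Tax: taxable = $1,260.00 − 4×$400.00 = $-340.00
  Taxable ≤ 0 → $0.00
Training Fund Levy: 3.7% × $1,260.00 = $46.62
Health Levy: cap $37,880.00 − YTD $37,470.00 = $410.00 subject; 1.6% × $410.00 = $6.56
Total withheld: $0.00 + $46.62 + $6.56 = $53.18
Net pay: $1,260.00 − $53.18 = $1,206.82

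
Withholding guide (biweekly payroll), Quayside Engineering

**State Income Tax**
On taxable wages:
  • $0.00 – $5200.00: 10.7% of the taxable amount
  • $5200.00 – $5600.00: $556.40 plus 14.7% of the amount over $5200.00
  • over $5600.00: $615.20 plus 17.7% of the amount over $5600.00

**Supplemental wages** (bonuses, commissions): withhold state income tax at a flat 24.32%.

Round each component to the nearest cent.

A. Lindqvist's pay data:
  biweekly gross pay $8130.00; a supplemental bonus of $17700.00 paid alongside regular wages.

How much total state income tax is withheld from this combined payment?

State Income Tax: taxable = $8130.00
  $615.20 + 17.7% × ($8130.00 − $5600.00) = $615.20 + 17.7% × $2530.00 = $1063.01
Supplemental (24.32% flat on bonus): 24.32% × $17700.00 = $4304.64
Total state income tax: $1063.01 + $4304.64 = $5367.65

$5367.65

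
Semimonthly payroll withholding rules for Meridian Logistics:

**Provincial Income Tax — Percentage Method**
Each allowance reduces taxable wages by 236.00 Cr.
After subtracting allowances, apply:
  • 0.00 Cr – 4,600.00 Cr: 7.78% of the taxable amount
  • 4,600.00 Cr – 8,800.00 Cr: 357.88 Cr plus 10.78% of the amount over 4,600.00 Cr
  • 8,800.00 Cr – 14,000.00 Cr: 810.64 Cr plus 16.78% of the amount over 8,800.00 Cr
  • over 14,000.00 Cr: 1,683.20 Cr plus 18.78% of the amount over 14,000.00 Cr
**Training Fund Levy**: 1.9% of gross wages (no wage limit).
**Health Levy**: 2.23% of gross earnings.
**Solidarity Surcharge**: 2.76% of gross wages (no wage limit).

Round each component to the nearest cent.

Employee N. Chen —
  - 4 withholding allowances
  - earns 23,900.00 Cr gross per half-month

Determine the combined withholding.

Provincial Income Tax: taxable = 23,900.00 Cr − 4×236.00 Cr = 22,956.00 Cr
  1,683.20 Cr + 18.78% × (22,956.00 Cr − 14,000.00 Cr) = 1,683.20 Cr + 18.78% × 8,956.00 Cr = 3,365.14 Cr
Training Fund Levy: 1.9% × 23,900.00 Cr = 454.10 Cr
Health Levy: 2.23% × 23,900.00 Cr = 532.97 Cr
Solidarity Surcharge: 2.76% × 23,900.00 Cr = 659.64 Cr
Total: 3,365.14 Cr + 454.10 Cr + 532.97 Cr + 659.64 Cr = 5,011.85 Cr

5,011.85 Cr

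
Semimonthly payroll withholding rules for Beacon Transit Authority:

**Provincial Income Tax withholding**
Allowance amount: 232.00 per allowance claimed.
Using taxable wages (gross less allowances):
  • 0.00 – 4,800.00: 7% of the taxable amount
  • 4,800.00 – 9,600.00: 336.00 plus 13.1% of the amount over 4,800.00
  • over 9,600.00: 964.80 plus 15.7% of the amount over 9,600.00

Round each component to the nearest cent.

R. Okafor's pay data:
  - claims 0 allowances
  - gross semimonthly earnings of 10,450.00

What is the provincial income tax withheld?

Provincial Income Tax: taxable = 10,450.00
  964.80 + 15.7% × (10,450.00 − 9,600.00) = 964.80 + 15.7% × 850.00 = 1,098.25

1,098.25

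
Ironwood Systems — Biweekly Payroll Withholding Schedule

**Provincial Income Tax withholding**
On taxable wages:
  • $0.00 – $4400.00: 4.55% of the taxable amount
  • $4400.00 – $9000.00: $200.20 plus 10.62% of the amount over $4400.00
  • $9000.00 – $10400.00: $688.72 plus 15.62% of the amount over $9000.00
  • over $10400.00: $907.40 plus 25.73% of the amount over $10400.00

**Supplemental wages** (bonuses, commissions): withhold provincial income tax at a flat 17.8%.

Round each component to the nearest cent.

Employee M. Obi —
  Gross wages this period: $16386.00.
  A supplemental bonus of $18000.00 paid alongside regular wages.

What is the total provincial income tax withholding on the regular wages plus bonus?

Provincial Income Tax: taxable = $16386.00
  $907.40 + 25.73% × ($16386.00 − $10400.00) = $907.40 + 25.73% × $5986.00 = $2447.60
Supplemental (17.8% flat on bonus): 17.8% × $18000.00 = $3204.00
Total provincial income tax: $2447.60 + $3204.00 = $5651.60

$5651.60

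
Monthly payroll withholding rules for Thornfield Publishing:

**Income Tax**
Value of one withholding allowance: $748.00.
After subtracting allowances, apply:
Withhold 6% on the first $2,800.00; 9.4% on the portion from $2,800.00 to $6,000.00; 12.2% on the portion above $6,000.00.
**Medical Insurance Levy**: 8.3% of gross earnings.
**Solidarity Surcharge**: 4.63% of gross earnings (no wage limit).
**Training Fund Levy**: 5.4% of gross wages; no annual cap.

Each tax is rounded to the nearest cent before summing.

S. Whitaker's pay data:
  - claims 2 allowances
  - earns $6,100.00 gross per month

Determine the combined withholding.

Income Tax: taxable = $6,100.00 − 2×$748.00 = $4,604.00
  $168.00 + 9.4% × ($4,604.00 − $2,800.00) = $168.00 + 9.4% × $1,804.00 = $337.58
Medical Insurance Levy: 8.3% × $6,100.00 = $506.30
Solidarity Surcharge: 4.63% × $6,100.00 = $282.43
Training Fund Levy: 5.4% × $6,100.00 = $329.40
Total: $337.58 + $506.30 + $282.43 + $329.40 = $1,455.71

$1,455.71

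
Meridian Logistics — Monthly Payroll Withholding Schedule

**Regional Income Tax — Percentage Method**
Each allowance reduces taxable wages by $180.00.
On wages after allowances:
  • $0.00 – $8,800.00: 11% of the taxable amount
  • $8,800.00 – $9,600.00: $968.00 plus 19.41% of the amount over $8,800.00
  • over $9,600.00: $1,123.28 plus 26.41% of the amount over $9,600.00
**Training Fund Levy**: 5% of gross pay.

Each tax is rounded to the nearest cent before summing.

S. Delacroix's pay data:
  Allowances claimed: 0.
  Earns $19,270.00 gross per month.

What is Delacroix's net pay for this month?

Regional Income Tax: taxable = $19,270.00
  $1,123.28 + 26.41% × ($19,270.00 − $9,600.00) = $1,123.28 + 26.41% × $9,670.00 = $3,677.13
Training Fund Levy: 5% × $19,270.00 = $963.50
Total withheld: $3,677.13 + $963.50 = $4,640.63
Net pay: $19,270.00 − $4,640.63 = $14,629.37

$14,629.37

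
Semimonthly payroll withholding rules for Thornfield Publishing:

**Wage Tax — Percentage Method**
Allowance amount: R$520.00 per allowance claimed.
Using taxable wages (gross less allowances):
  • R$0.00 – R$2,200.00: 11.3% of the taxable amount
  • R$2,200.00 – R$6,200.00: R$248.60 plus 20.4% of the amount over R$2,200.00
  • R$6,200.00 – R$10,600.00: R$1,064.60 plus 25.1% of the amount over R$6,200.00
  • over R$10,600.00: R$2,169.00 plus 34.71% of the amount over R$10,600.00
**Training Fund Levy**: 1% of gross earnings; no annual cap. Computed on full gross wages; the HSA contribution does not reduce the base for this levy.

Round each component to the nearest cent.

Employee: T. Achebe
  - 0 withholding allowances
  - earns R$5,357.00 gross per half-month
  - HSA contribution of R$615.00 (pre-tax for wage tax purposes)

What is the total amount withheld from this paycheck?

R$820.74

Wage Tax: taxable = R$5,357.00 − R$615.00 = R$4,742.00
  R$248.60 + 20.4% × (R$4,742.00 − R$2,200.00) = R$248.60 + 20.4% × R$2,542.00 = R$767.17
Training Fund Levy: 1% × R$5,357.00 = R$53.57
Total: R$767.17 + R$53.57 = R$820.74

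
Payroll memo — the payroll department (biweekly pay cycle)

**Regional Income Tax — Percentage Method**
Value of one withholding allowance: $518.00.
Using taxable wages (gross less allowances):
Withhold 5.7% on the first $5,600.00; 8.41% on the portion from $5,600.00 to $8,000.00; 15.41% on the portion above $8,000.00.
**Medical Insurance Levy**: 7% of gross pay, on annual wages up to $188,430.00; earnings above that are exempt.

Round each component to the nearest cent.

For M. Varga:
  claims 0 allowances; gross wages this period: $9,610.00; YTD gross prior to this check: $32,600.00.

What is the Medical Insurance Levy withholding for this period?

$672.70

Medical Insurance Levy: 7% × $9,610.00 = $672.70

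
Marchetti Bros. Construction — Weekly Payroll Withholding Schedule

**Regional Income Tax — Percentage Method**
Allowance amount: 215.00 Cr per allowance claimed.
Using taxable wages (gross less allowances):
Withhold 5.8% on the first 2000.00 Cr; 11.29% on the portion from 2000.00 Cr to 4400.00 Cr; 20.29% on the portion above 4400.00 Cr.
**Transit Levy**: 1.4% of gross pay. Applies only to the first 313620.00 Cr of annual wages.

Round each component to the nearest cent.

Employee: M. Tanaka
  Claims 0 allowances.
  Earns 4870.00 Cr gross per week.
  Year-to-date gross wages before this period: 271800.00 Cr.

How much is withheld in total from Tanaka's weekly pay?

550.50 Cr

Regional Income Tax: taxable = 4870.00 Cr
  386.96 Cr + 20.29% × (4870.00 Cr − 4400.00 Cr) = 386.96 Cr + 20.29% × 470.00 Cr = 482.32 Cr
Transit Levy: 1.4% × 4870.00 Cr = 68.18 Cr
Total: 482.32 Cr + 68.18 Cr = 550.50 Cr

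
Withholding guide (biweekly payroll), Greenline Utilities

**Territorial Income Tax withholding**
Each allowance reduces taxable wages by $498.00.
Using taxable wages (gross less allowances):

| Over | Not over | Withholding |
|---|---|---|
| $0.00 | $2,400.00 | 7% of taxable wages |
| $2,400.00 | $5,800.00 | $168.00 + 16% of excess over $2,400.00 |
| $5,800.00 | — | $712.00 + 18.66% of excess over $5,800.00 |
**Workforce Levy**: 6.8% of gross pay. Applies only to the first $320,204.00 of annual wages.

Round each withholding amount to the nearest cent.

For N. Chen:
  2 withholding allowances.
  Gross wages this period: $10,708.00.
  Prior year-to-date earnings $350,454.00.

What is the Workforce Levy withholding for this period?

Workforce Levy: YTD $350,454.00 ≥ cap $320,204.00 → $0.00

$0.00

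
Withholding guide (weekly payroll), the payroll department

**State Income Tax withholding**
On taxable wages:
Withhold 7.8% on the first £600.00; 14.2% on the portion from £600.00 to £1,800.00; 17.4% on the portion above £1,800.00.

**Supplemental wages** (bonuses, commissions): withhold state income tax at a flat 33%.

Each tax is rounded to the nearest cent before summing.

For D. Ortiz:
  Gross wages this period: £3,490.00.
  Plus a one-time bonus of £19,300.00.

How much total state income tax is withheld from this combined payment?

State Income Tax: taxable = £3,490.00
  £217.20 + 17.4% × (£3,490.00 − £1,800.00) = £217.20 + 17.4% × £1,690.00 = £511.26
Supplemental (33% flat on bonus): 33% × £19,300.00 = £6,369.00
Total state income tax: £511.26 + £6,369.00 = £6,880.26

£6,880.26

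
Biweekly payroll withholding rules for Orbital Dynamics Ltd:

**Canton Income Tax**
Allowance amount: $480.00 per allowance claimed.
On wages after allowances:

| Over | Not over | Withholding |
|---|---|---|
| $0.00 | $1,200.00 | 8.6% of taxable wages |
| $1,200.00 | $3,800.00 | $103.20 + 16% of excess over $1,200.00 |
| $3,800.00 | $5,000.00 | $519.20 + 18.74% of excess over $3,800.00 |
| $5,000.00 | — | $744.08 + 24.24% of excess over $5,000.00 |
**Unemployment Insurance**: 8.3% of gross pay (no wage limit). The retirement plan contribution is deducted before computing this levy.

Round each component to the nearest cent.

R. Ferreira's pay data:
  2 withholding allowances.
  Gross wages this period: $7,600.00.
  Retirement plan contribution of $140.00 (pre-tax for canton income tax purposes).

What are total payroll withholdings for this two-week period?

$1,726.86

Canton Income Tax: taxable = $7,600.00 − $140.00 − 2×$480.00 = $6,500.00
  $744.08 + 24.24% × ($6,500.00 − $5,000.00) = $744.08 + 24.24% × $1,500.00 = $1,107.68
Unemployment Insurance: 8.3% × $7,460.00 = $619.18
Total: $1,107.68 + $619.18 = $1,726.86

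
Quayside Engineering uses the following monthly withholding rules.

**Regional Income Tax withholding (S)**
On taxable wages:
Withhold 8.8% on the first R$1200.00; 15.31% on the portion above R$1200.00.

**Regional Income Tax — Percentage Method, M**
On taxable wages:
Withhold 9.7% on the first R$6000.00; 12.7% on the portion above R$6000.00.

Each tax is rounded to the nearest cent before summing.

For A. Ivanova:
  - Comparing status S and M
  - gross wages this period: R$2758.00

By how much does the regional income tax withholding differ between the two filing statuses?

Regional Income Tax (S): taxable = R$2758.00
  R$105.60 + 15.31% × (R$2758.00 − R$1200.00) = R$105.60 + 15.31% × R$1558.00 = R$344.13
Regional Income Tax (M): taxable = R$2758.00
  9.7% × R$2758.00 = R$267.53
Difference: |R$344.13 − R$267.53| = R$76.60 (higher under S)

R$76.60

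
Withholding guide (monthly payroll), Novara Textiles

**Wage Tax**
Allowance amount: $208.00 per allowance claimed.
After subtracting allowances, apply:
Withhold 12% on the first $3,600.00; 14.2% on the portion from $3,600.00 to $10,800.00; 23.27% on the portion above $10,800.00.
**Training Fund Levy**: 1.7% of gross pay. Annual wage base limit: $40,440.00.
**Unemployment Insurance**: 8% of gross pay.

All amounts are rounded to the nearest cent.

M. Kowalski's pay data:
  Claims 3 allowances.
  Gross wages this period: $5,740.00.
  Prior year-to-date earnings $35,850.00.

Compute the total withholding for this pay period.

$1,184.50

Wage Tax: taxable = $5,740.00 − 3×$208.00 = $5,116.00
  $432.00 + 14.2% × ($5,116.00 − $3,600.00) = $432.00 + 14.2% × $1,516.00 = $647.27
Training Fund Levy: cap $40,440.00 − YTD $35,850.00 = $4,590.00 subject; 1.7% × $4,590.00 = $78.03
Unemployment Insurance: 8% × $5,740.00 = $459.20
Total: $647.27 + $78.03 + $459.20 = $1,184.50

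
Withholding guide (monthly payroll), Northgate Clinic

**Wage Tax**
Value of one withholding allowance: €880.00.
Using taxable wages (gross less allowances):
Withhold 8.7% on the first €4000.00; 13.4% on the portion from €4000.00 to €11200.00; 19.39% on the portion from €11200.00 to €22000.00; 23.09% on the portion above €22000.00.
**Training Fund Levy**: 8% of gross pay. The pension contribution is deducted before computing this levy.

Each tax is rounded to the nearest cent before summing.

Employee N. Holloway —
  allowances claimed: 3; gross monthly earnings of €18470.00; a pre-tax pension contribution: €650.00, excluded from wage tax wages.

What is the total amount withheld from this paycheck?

Wage Tax: taxable = €18470.00 − €650.00 − 3×€880.00 = €15180.00
  €1312.80 + 19.39% × (€15180.00 − €11200.00) = €1312.80 + 19.39% × €3980.00 = €2084.52
Training Fund Levy: 8% × €17820.00 = €1425.60
Total: €2084.52 + €1425.60 = €3510.12

€3510.12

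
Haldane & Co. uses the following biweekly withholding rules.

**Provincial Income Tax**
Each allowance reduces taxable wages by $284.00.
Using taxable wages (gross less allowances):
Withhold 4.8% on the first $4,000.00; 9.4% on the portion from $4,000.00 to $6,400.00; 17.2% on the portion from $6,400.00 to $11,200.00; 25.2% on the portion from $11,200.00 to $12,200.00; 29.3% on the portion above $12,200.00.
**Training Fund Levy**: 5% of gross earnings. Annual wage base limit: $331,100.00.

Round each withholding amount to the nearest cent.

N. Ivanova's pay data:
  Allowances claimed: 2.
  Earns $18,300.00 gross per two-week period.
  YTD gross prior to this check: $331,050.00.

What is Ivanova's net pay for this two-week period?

$15,181.42

Provincial Income Tax: taxable = $18,300.00 − 2×$284.00 = $17,732.00
  $1,495.20 + 29.3% × ($17,732.00 − $12,200.00) = $1,495.20 + 29.3% × $5,532.00 = $3,116.08
Training Fund Levy: cap $331,100.00 − YTD $331,050.00 = $50.00 subject; 5% × $50.00 = $2.50
Total withheld: $3,116.08 + $2.50 = $3,118.58
Net pay: $18,300.00 − $3,118.58 = $15,181.42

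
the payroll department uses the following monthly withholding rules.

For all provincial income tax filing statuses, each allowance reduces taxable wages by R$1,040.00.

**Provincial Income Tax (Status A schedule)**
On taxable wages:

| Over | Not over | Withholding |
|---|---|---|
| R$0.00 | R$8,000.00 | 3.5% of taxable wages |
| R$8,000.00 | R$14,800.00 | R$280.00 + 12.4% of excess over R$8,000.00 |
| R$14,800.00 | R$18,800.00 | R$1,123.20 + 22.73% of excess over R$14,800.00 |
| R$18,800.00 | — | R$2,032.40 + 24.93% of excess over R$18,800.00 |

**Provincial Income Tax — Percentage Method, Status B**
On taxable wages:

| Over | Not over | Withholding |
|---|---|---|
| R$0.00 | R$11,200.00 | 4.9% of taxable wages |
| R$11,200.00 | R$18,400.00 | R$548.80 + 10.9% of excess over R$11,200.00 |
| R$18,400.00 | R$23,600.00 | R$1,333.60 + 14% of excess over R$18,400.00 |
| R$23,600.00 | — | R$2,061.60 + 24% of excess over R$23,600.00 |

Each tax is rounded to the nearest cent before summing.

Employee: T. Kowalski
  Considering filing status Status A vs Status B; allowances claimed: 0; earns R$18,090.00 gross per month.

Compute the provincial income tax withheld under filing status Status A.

Provincial Income Tax (Status A): taxable = R$18,090.00
  R$1,123.20 + 22.73% × (R$18,090.00 − R$14,800.00) = R$1,123.20 + 22.73% × R$3,290.00 = R$1,871.02

R$1,871.02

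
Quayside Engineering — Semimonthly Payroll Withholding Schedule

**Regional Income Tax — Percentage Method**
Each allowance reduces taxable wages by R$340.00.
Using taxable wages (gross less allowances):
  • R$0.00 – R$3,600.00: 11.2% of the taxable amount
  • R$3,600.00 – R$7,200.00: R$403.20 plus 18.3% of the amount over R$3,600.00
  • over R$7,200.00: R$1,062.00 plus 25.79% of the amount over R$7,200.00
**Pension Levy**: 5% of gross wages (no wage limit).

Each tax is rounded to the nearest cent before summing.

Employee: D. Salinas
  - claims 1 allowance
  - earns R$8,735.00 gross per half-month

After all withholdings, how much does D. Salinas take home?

Regional Income Tax: taxable = R$8,735.00 − 1×R$340.00 = R$8,395.00
  R$1,062.00 + 25.79% × (R$8,395.00 − R$7,200.00) = R$1,062.00 + 25.79% × R$1,195.00 = R$1,370.19
Pension Levy: 5% × R$8,735.00 = R$436.75
Total withheld: R$1,370.19 + R$436.75 = R$1,806.94
Net pay: R$8,735.00 − R$1,806.94 = R$6,928.06

R$6,928.06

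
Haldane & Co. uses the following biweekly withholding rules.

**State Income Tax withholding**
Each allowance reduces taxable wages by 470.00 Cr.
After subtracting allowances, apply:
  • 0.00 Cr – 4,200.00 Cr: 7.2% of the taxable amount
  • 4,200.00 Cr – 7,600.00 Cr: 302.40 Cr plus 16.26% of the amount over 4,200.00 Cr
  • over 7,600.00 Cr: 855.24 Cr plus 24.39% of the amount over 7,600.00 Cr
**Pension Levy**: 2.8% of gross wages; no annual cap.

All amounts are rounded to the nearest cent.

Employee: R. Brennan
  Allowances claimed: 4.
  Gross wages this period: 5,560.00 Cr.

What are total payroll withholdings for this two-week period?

420.64 Cr

State Income Tax: taxable = 5,560.00 Cr − 4×470.00 Cr = 3,680.00 Cr
  7.2% × 3,680.00 Cr = 264.96 Cr
Pension Levy: 2.8% × 5,560.00 Cr = 155.68 Cr
Total: 264.96 Cr + 155.68 Cr = 420.64 Cr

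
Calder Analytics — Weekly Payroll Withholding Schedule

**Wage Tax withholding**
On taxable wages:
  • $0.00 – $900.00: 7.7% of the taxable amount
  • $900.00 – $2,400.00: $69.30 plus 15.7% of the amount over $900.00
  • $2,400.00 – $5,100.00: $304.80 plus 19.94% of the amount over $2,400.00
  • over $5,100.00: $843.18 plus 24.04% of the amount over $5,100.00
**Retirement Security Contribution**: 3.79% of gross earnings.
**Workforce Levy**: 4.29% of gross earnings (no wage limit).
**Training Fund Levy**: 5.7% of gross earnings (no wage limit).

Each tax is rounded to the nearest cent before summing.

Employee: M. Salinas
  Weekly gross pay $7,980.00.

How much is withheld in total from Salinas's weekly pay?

$2,635.17

Wage Tax: taxable = $7,980.00
  $843.18 + 24.04% × ($7,980.00 − $5,100.00) = $843.18 + 24.04% × $2,880.00 = $1,535.53
Retirement Security Contribution: 3.79% × $7,980.00 = $302.44
Workforce Levy: 4.29% × $7,980.00 = $342.34
Training Fund Levy: 5.7% × $7,980.00 = $454.86
Total: $1,535.53 + $302.44 + $342.34 + $454.86 = $2,635.17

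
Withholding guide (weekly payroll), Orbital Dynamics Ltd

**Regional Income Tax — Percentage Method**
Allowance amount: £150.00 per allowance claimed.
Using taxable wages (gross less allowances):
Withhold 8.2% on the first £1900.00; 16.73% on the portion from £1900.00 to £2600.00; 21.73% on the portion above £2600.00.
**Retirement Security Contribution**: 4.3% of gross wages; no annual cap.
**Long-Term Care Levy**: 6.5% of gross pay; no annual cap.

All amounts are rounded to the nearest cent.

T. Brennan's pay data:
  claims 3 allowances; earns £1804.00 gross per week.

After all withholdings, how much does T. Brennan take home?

Regional Income Tax: taxable = £1804.00 − 3×£150.00 = £1354.00
  8.2% × £1354.00 = £111.03
Retirement Security Contribution: 4.3% × £1804.00 = £77.57
Long-Term Care Levy: 6.5% × £1804.00 = £117.26
Total withheld: £111.03 + £77.57 + £117.26 = £305.86
Net pay: £1804.00 − £305.86 = £1498.14

£1498.14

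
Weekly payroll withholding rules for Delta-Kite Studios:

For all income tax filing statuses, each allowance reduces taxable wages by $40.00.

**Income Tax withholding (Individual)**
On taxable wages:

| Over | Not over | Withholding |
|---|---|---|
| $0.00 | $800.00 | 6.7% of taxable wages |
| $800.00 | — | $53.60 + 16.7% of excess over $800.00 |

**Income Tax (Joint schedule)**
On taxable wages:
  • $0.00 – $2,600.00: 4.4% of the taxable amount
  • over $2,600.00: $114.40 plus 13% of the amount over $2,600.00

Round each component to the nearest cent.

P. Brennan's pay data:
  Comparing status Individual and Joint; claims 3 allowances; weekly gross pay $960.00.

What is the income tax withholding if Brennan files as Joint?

$36.96

Income Tax (Joint): taxable = $960.00 − 3×$40.00 = $840.00
  4.4% × $840.00 = $36.96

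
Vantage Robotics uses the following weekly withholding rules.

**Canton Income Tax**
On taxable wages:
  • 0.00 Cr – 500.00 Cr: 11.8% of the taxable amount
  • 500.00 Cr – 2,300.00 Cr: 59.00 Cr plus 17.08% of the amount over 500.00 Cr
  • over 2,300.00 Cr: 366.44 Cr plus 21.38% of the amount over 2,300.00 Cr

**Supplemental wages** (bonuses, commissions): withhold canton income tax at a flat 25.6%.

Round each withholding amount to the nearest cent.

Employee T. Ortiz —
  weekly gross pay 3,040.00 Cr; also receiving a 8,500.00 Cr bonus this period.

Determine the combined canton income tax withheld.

2,700.65 Cr

Canton Income Tax: taxable = 3,040.00 Cr
  366.44 Cr + 21.38% × (3,040.00 Cr − 2,300.00 Cr) = 366.44 Cr + 21.38% × 740.00 Cr = 524.65 Cr
Supplemental (25.6% flat on bonus): 25.6% × 8,500.00 Cr = 2,176.00 Cr
Total canton income tax: 524.65 Cr + 2,176.00 Cr = 2,700.65 Cr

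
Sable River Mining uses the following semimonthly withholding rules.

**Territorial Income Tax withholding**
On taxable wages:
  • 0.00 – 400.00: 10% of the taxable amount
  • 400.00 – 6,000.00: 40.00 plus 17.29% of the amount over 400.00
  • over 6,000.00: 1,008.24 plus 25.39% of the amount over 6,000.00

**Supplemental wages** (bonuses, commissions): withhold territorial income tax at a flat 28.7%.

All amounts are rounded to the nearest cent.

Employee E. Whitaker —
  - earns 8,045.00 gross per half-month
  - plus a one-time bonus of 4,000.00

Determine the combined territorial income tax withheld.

2,675.47

Territorial Income Tax: taxable = 8,045.00
  1,008.24 + 25.39% × (8,045.00 − 6,000.00) = 1,008.24 + 25.39% × 2,045.00 = 1,527.47
Supplemental (28.7% flat on bonus): 28.7% × 4,000.00 = 1,148.00
Total territorial income tax: 1,527.47 + 1,148.00 = 2,675.47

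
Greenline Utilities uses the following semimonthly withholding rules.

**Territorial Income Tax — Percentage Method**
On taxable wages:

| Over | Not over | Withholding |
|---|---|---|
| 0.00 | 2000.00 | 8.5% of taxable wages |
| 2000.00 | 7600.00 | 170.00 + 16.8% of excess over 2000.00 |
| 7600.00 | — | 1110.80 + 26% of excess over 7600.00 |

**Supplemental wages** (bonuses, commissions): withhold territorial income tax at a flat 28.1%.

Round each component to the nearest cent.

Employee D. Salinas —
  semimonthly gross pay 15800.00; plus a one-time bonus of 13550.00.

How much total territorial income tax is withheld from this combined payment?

7050.35

Territorial Income Tax: taxable = 15800.00
  1110.80 + 26% × (15800.00 − 7600.00) = 1110.80 + 26% × 8200.00 = 3242.80
Supplemental (28.1% flat on bonus): 28.1% × 13550.00 = 3807.55
Total territorial income tax: 3242.80 + 3807.55 = 7050.35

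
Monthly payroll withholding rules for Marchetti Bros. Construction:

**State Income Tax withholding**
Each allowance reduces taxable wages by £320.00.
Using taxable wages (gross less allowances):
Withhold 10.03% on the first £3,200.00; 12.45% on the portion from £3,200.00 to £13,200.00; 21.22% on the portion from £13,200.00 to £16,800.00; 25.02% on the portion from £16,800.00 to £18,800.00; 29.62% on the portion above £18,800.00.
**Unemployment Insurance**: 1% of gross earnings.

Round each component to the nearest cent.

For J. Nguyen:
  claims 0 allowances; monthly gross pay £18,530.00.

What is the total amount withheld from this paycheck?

State Income Tax: taxable = £18,530.00
  £2,329.88 + 25.02% × (£18,530.00 − £16,800.00) = £2,329.88 + 25.02% × £1,730.00 = £2,762.73
Unemployment Insurance: 1% × £18,530.00 = £185.30
Total: £2,762.73 + £185.30 = £2,948.03

£2,948.03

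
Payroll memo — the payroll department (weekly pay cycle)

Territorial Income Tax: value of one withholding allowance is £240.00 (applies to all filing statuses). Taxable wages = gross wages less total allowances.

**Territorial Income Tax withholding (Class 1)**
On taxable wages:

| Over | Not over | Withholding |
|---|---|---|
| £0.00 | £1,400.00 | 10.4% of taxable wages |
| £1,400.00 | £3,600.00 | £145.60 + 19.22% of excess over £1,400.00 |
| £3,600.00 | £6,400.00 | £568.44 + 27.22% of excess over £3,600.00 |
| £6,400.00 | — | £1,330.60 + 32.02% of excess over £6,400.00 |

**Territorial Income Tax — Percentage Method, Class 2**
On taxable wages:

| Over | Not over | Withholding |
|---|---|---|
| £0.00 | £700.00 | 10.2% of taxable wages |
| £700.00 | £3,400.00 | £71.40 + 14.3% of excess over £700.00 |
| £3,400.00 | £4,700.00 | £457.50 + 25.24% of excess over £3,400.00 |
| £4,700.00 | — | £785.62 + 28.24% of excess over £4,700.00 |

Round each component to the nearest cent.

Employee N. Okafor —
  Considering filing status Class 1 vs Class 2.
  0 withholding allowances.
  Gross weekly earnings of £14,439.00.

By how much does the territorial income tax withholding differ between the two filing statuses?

Territorial Income Tax (Class 1): taxable = £14,439.00
  £1,330.60 + 32.02% × (£14,439.00 − £6,400.00) = £1,330.60 + 32.02% × £8,039.00 = £3,904.69
Territorial Income Tax (Class 2): taxable = £14,439.00
  £785.62 + 28.24% × (£14,439.00 − £4,700.00) = £785.62 + 28.24% × £9,739.00 = £3,535.91
Difference: |£3,904.69 − £3,535.91| = £368.78 (higher under Class 1)

£368.78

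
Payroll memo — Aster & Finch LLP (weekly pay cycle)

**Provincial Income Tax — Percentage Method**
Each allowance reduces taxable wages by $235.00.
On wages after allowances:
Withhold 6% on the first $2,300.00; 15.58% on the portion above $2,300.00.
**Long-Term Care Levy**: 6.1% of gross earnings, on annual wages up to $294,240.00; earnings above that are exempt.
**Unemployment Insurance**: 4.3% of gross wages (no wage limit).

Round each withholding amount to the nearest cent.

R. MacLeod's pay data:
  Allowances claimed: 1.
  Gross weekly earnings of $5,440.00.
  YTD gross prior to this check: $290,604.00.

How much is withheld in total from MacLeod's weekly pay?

$1,046.32

Provincial Income Tax: taxable = $5,440.00 − 1×$235.00 = $5,205.00
  $138.00 + 15.58% × ($5,205.00 − $2,300.00) = $138.00 + 15.58% × $2,905.00 = $590.60
Long-Term Care Levy: cap $294,240.00 − YTD $290,604.00 = $3,636.00 subject; 6.1% × $3,636.00 = $221.80
Unemployment Insurance: 4.3% × $5,440.00 = $233.92
Total: $590.60 + $221.80 + $233.92 = $1,046.32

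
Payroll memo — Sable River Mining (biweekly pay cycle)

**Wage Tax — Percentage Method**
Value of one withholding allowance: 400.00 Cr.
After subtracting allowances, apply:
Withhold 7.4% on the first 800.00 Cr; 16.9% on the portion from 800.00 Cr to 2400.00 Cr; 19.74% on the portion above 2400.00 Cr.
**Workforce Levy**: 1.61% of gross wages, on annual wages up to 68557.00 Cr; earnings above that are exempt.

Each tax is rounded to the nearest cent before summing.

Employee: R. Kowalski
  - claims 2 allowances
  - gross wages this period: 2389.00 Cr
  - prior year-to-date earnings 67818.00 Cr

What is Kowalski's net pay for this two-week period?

Wage Tax: taxable = 2389.00 Cr − 2×400.00 Cr = 1589.00 Cr
  59.20 Cr + 16.9% × (1589.00 Cr − 800.00 Cr) = 59.20 Cr + 16.9% × 789.00 Cr = 192.54 Cr
Workforce Levy: cap 68557.00 Cr − YTD 67818.00 Cr = 739.00 Cr subject; 1.61% × 739.00 Cr = 11.90 Cr
Total withheld: 192.54 Cr + 11.90 Cr = 204.44 Cr
Net pay: 2389.00 Cr − 204.44 Cr = 2184.56 Cr

2184.56 Cr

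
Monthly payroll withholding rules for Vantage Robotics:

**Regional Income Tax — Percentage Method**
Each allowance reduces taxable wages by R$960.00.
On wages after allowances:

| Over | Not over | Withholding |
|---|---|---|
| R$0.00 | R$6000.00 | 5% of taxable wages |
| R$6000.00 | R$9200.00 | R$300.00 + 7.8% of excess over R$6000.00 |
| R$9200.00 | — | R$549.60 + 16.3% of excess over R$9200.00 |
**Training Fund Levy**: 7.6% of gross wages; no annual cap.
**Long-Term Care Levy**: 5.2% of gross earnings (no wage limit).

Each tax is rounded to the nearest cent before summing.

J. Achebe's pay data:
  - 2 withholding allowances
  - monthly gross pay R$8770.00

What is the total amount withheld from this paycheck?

Regional Income Tax: taxable = R$8770.00 − 2×R$960.00 = R$6850.00
  R$300.00 + 7.8% × (R$6850.00 − R$6000.00) = R$300.00 + 7.8% × R$850.00 = R$366.30
Training Fund Levy: 7.6% × R$8770.00 = R$666.52
Long-Term Care Levy: 5.2% × R$8770.00 = R$456.04
Total: R$366.30 + R$666.52 + R$456.04 = R$1488.86

R$1488.86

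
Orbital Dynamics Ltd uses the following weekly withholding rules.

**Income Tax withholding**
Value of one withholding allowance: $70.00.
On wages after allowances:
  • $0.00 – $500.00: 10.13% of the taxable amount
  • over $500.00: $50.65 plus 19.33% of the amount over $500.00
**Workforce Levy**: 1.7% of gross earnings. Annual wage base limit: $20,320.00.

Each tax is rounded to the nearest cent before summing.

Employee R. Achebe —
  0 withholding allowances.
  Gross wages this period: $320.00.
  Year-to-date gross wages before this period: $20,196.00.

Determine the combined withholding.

Income Tax: taxable = $320.00
  10.13% × $320.00 = $32.42
Workforce Levy: cap $20,320.00 − YTD $20,196.00 = $124.00 subject; 1.7% × $124.00 = $2.11
Total: $32.42 + $2.11 = $34.53

$34.53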